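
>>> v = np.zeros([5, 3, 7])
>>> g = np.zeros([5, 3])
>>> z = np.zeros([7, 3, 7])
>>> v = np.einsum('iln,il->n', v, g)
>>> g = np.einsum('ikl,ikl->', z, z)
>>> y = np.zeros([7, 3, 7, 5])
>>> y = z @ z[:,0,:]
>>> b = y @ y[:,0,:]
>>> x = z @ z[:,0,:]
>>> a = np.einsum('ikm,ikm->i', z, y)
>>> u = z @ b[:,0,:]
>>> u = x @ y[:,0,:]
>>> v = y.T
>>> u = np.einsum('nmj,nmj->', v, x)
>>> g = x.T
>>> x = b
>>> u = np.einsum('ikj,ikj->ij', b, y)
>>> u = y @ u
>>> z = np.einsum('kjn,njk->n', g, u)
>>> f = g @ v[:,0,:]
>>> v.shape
(7, 3, 7)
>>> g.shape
(7, 3, 7)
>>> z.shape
(7,)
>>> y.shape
(7, 3, 7)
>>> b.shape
(7, 3, 7)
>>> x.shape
(7, 3, 7)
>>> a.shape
(7,)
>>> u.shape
(7, 3, 7)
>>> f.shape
(7, 3, 7)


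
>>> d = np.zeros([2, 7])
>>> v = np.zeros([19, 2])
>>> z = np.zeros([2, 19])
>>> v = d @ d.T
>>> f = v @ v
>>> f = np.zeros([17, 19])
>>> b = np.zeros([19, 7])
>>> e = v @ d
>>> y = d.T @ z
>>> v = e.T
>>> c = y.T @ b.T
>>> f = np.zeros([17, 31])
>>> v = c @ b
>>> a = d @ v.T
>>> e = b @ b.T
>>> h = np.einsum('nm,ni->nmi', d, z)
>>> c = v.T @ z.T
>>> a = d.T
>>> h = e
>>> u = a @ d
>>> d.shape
(2, 7)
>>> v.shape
(19, 7)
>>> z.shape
(2, 19)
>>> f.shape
(17, 31)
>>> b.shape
(19, 7)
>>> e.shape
(19, 19)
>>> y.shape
(7, 19)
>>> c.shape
(7, 2)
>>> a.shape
(7, 2)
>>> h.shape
(19, 19)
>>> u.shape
(7, 7)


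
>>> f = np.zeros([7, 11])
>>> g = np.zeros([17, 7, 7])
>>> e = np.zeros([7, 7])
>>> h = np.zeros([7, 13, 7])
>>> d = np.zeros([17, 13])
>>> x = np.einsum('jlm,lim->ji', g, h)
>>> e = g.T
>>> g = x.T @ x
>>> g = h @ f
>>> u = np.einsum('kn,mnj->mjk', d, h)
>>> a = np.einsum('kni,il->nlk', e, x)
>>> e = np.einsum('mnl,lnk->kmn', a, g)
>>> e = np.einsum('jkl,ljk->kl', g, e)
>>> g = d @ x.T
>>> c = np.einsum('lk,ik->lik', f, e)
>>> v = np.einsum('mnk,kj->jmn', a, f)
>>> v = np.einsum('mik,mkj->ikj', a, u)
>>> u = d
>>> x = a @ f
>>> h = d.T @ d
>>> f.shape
(7, 11)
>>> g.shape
(17, 17)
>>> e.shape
(13, 11)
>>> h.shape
(13, 13)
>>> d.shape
(17, 13)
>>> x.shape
(7, 13, 11)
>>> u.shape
(17, 13)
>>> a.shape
(7, 13, 7)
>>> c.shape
(7, 13, 11)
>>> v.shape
(13, 7, 17)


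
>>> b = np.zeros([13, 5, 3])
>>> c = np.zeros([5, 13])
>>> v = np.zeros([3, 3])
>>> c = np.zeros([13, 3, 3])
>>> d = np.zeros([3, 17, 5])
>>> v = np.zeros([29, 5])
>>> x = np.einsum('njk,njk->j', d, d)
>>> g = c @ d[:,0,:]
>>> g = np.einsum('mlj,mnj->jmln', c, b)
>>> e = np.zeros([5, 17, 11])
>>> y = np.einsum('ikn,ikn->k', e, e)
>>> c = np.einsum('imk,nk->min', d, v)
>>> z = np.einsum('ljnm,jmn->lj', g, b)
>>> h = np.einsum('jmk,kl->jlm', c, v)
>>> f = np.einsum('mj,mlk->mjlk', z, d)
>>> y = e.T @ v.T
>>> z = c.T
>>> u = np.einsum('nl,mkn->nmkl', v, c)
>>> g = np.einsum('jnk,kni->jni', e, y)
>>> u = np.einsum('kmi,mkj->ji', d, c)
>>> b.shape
(13, 5, 3)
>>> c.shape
(17, 3, 29)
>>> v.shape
(29, 5)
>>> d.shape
(3, 17, 5)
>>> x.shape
(17,)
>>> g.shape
(5, 17, 29)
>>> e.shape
(5, 17, 11)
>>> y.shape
(11, 17, 29)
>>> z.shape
(29, 3, 17)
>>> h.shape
(17, 5, 3)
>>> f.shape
(3, 13, 17, 5)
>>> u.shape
(29, 5)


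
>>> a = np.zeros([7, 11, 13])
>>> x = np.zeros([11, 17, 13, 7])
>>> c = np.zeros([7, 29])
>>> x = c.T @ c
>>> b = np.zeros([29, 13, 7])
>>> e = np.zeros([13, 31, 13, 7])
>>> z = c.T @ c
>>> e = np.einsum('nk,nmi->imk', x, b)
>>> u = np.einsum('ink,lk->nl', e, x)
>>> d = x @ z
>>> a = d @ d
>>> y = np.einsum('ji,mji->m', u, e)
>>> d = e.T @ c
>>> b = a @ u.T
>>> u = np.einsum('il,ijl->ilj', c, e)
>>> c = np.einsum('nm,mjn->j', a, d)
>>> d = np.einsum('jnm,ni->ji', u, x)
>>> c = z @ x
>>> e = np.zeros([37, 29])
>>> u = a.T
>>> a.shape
(29, 29)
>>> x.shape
(29, 29)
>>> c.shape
(29, 29)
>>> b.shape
(29, 13)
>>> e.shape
(37, 29)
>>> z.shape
(29, 29)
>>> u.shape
(29, 29)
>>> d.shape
(7, 29)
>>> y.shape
(7,)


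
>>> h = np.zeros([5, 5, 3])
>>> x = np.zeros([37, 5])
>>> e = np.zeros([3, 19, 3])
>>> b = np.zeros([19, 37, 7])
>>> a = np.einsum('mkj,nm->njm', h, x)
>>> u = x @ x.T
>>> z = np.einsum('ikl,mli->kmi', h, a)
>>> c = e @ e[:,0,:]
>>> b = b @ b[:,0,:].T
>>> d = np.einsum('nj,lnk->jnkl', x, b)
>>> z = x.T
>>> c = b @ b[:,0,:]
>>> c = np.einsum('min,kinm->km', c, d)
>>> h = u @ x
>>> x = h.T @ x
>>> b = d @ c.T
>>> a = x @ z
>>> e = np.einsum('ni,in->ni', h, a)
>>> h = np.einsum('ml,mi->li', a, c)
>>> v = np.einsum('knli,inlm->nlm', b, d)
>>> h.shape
(37, 19)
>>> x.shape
(5, 5)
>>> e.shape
(37, 5)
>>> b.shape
(5, 37, 19, 5)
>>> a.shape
(5, 37)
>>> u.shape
(37, 37)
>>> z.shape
(5, 37)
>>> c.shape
(5, 19)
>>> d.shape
(5, 37, 19, 19)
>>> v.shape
(37, 19, 19)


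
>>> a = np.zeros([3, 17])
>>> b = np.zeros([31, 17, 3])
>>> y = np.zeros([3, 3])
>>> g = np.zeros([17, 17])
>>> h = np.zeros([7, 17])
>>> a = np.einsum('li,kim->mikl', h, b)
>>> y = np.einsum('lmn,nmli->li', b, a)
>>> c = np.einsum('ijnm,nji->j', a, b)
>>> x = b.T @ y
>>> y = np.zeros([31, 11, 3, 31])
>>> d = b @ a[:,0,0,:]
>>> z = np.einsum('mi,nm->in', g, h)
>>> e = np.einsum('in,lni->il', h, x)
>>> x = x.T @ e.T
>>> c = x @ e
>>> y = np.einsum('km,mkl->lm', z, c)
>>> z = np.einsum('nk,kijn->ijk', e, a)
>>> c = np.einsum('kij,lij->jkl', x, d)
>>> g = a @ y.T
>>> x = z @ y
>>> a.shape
(3, 17, 31, 7)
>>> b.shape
(31, 17, 3)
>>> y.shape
(3, 7)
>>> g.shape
(3, 17, 31, 3)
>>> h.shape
(7, 17)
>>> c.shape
(7, 7, 31)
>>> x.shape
(17, 31, 7)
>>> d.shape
(31, 17, 7)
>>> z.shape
(17, 31, 3)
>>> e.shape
(7, 3)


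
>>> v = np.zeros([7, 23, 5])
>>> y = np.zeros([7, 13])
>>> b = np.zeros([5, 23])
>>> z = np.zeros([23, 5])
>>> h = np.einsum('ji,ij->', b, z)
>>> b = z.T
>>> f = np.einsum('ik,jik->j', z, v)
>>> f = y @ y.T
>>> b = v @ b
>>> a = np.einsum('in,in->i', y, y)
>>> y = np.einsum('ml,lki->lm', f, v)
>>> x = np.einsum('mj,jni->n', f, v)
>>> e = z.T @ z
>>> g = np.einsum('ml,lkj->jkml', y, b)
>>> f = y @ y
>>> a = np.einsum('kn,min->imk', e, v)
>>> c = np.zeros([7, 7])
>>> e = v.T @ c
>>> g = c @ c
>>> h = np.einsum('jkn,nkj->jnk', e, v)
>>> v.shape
(7, 23, 5)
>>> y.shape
(7, 7)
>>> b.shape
(7, 23, 23)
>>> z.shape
(23, 5)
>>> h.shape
(5, 7, 23)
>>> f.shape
(7, 7)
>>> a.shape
(23, 7, 5)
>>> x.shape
(23,)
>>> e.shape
(5, 23, 7)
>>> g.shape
(7, 7)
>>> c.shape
(7, 7)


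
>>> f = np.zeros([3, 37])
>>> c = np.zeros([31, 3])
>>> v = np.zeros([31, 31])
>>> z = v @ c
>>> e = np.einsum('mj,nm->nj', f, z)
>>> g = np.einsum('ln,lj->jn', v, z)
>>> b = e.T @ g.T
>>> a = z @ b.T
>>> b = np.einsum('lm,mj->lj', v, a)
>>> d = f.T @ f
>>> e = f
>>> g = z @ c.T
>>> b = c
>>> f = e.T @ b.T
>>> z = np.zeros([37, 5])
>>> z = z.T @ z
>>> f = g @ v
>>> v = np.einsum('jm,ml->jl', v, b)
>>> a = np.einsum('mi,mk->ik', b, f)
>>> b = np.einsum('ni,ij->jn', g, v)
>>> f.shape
(31, 31)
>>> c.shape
(31, 3)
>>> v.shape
(31, 3)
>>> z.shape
(5, 5)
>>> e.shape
(3, 37)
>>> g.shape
(31, 31)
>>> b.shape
(3, 31)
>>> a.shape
(3, 31)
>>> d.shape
(37, 37)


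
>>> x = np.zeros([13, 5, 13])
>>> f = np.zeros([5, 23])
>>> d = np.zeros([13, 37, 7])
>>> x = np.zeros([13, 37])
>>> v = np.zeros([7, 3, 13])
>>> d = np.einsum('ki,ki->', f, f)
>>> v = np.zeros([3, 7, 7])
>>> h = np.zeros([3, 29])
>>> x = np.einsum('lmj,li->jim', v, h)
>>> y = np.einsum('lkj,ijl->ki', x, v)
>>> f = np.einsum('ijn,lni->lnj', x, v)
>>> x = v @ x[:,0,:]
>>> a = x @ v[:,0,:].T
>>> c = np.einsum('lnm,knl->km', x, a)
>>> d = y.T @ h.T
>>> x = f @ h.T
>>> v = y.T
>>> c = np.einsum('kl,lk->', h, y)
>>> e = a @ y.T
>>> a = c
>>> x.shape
(3, 7, 3)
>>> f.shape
(3, 7, 29)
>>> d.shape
(3, 3)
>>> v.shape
(3, 29)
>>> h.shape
(3, 29)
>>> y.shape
(29, 3)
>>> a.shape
()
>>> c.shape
()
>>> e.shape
(3, 7, 29)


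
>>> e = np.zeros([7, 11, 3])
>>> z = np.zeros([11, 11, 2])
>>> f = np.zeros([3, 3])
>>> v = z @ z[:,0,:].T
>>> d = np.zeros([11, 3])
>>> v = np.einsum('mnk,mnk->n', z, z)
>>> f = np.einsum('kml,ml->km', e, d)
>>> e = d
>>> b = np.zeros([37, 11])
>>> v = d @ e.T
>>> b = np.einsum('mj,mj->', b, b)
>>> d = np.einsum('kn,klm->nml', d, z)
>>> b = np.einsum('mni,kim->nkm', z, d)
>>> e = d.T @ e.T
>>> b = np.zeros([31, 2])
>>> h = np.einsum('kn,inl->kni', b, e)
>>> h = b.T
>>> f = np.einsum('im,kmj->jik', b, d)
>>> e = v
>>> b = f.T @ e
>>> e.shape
(11, 11)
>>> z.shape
(11, 11, 2)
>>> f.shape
(11, 31, 3)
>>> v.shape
(11, 11)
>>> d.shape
(3, 2, 11)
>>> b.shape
(3, 31, 11)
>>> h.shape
(2, 31)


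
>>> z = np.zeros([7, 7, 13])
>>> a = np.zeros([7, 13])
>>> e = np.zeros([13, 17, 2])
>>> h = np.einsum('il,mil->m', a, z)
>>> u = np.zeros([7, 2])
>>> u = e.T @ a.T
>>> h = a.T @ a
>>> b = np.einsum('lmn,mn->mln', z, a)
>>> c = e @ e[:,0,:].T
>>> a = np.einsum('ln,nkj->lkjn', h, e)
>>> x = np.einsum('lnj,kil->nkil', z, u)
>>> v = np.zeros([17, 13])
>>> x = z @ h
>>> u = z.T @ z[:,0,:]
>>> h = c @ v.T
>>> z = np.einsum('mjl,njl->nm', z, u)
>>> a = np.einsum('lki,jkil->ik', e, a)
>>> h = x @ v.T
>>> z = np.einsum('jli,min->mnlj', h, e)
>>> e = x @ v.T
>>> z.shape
(13, 2, 7, 7)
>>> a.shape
(2, 17)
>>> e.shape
(7, 7, 17)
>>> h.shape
(7, 7, 17)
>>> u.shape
(13, 7, 13)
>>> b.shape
(7, 7, 13)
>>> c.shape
(13, 17, 13)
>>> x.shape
(7, 7, 13)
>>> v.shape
(17, 13)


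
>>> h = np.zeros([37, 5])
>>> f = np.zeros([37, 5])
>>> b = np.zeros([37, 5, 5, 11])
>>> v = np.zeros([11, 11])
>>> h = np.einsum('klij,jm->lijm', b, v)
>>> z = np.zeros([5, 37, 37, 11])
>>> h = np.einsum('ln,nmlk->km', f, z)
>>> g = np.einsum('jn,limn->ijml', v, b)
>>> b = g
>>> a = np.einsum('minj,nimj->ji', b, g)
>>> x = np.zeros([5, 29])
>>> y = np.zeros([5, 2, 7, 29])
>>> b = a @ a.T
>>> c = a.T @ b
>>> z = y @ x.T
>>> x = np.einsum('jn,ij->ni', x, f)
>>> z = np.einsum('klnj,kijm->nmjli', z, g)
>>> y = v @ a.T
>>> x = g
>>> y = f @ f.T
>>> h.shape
(11, 37)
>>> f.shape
(37, 5)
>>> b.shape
(37, 37)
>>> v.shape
(11, 11)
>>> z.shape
(7, 37, 5, 2, 11)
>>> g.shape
(5, 11, 5, 37)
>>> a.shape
(37, 11)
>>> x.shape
(5, 11, 5, 37)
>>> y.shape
(37, 37)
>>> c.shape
(11, 37)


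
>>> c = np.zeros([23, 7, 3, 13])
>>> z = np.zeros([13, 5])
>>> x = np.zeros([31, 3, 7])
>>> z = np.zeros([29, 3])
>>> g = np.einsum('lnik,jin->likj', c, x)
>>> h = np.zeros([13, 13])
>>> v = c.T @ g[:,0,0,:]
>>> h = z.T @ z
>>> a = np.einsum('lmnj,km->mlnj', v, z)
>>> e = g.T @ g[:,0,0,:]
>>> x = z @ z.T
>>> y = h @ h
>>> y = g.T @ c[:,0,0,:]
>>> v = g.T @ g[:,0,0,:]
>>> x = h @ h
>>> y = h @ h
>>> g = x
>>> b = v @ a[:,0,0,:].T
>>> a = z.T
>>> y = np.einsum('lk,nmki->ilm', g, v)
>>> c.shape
(23, 7, 3, 13)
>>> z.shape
(29, 3)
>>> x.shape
(3, 3)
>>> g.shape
(3, 3)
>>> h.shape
(3, 3)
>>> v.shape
(31, 13, 3, 31)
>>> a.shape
(3, 29)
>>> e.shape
(31, 13, 3, 31)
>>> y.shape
(31, 3, 13)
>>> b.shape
(31, 13, 3, 3)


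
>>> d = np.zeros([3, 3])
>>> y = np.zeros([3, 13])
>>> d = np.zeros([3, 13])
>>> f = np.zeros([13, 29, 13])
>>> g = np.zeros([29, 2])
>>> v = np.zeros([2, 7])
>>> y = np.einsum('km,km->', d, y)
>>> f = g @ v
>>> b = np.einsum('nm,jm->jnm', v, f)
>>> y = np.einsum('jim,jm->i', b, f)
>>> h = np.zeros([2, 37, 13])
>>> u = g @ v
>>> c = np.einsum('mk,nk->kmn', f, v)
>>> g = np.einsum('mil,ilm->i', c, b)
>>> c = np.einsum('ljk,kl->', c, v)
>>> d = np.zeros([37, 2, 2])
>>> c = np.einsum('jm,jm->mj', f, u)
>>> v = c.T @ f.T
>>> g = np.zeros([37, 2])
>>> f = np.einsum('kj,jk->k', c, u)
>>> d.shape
(37, 2, 2)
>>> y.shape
(2,)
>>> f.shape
(7,)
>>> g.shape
(37, 2)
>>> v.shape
(29, 29)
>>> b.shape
(29, 2, 7)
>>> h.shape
(2, 37, 13)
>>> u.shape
(29, 7)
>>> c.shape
(7, 29)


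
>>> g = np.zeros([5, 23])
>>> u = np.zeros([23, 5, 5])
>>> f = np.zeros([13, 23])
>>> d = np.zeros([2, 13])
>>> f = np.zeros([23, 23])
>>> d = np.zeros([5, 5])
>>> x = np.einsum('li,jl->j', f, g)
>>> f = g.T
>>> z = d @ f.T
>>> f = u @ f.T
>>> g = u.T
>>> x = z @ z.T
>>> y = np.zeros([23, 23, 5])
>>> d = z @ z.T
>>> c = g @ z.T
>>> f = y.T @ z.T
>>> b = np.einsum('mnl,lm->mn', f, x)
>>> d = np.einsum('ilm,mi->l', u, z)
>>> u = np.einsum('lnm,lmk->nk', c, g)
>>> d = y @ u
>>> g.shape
(5, 5, 23)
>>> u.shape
(5, 23)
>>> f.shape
(5, 23, 5)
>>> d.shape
(23, 23, 23)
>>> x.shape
(5, 5)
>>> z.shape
(5, 23)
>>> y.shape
(23, 23, 5)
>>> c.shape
(5, 5, 5)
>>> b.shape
(5, 23)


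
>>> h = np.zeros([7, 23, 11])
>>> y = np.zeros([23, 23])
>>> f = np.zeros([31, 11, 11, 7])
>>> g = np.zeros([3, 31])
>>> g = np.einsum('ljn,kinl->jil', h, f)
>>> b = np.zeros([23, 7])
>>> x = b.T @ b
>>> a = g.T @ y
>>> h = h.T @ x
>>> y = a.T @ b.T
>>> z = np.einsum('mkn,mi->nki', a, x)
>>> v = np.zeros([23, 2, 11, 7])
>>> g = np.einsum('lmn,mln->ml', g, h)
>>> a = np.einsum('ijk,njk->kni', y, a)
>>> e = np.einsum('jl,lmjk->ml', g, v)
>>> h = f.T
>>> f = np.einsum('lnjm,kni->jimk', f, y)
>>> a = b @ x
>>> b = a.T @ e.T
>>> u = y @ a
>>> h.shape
(7, 11, 11, 31)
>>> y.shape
(23, 11, 23)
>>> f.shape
(11, 23, 7, 23)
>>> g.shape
(11, 23)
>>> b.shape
(7, 2)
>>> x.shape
(7, 7)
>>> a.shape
(23, 7)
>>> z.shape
(23, 11, 7)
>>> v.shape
(23, 2, 11, 7)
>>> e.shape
(2, 23)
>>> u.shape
(23, 11, 7)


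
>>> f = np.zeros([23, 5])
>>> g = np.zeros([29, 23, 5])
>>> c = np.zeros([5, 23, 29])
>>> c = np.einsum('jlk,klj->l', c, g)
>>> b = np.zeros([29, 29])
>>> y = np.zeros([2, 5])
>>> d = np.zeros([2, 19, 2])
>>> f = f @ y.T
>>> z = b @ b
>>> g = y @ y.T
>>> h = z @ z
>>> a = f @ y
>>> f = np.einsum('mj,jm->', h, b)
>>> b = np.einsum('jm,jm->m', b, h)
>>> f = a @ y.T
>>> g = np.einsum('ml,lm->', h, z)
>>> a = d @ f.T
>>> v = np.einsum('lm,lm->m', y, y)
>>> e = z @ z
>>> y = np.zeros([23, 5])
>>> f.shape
(23, 2)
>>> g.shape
()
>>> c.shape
(23,)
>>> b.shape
(29,)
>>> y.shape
(23, 5)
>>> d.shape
(2, 19, 2)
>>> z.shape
(29, 29)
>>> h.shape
(29, 29)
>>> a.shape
(2, 19, 23)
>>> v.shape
(5,)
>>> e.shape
(29, 29)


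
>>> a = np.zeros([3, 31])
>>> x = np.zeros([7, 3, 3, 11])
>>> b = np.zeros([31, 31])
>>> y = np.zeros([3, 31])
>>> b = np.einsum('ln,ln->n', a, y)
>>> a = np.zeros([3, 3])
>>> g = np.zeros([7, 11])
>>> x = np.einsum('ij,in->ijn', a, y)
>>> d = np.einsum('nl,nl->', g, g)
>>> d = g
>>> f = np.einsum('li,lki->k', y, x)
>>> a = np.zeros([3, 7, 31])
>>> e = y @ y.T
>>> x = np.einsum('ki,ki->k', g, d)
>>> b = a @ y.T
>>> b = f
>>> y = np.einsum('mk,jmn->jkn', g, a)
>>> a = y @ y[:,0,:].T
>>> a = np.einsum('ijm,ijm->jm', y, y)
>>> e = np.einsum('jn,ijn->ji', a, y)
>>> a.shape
(11, 31)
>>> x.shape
(7,)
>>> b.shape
(3,)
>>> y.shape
(3, 11, 31)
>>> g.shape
(7, 11)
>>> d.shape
(7, 11)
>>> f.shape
(3,)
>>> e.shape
(11, 3)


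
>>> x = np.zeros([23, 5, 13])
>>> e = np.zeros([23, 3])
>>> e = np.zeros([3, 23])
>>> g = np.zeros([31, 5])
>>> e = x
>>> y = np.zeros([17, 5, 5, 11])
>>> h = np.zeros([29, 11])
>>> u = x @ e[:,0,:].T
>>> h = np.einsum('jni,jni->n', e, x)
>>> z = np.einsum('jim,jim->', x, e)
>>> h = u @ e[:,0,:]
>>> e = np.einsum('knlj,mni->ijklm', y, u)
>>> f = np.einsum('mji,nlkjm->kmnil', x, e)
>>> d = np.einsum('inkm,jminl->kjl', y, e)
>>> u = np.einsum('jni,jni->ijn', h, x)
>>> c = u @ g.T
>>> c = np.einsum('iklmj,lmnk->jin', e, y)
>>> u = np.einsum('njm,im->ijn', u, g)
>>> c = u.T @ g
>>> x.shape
(23, 5, 13)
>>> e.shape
(23, 11, 17, 5, 23)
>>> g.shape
(31, 5)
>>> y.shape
(17, 5, 5, 11)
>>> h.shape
(23, 5, 13)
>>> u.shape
(31, 23, 13)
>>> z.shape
()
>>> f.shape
(17, 23, 23, 13, 11)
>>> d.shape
(5, 23, 23)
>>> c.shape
(13, 23, 5)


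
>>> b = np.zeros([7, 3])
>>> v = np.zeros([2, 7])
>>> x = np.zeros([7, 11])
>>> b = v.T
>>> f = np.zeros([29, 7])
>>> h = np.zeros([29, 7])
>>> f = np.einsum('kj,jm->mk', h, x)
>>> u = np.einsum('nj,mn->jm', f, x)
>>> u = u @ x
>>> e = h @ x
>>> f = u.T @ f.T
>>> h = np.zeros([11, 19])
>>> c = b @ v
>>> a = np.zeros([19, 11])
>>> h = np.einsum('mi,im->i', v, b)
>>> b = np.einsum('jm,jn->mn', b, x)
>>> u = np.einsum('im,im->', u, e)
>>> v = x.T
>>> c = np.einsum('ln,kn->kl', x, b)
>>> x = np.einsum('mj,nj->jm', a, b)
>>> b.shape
(2, 11)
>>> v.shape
(11, 7)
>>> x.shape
(11, 19)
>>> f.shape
(11, 11)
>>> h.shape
(7,)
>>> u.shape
()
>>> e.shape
(29, 11)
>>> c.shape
(2, 7)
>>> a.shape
(19, 11)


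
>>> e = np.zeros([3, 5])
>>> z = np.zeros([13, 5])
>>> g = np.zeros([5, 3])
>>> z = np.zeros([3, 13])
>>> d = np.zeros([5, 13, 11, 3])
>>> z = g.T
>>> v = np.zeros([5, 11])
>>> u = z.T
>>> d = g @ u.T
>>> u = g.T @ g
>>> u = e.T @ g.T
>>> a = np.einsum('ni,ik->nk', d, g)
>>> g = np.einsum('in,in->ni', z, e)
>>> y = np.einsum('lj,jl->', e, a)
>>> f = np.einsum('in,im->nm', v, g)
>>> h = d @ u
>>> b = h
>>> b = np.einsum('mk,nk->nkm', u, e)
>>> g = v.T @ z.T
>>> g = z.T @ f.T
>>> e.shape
(3, 5)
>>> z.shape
(3, 5)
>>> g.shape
(5, 11)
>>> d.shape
(5, 5)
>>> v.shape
(5, 11)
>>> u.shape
(5, 5)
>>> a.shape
(5, 3)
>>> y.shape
()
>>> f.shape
(11, 3)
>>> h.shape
(5, 5)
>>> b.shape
(3, 5, 5)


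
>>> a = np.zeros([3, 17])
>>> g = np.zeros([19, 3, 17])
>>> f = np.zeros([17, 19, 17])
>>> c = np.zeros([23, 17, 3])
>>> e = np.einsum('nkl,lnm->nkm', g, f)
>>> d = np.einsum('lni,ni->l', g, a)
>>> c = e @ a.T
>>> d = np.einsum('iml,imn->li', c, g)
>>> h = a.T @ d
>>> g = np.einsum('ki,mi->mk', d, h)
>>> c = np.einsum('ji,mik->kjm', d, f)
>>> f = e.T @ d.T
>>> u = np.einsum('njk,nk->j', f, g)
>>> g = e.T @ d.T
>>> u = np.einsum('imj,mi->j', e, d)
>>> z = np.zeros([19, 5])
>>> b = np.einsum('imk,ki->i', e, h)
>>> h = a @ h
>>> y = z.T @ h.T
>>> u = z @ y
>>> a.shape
(3, 17)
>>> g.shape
(17, 3, 3)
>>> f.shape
(17, 3, 3)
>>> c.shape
(17, 3, 17)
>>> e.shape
(19, 3, 17)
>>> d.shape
(3, 19)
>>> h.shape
(3, 19)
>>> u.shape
(19, 3)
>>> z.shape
(19, 5)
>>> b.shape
(19,)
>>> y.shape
(5, 3)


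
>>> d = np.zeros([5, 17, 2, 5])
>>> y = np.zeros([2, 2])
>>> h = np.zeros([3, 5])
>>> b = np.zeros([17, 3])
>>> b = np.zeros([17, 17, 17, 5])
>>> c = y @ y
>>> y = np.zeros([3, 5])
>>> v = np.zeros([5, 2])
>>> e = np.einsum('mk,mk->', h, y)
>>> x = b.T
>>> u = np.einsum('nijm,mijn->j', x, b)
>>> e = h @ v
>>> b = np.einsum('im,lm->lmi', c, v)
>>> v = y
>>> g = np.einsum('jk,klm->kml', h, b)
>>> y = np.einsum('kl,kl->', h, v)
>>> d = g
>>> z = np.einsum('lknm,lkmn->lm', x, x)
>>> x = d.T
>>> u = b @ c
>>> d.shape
(5, 2, 2)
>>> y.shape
()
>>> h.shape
(3, 5)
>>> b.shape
(5, 2, 2)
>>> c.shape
(2, 2)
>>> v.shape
(3, 5)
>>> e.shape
(3, 2)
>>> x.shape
(2, 2, 5)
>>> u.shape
(5, 2, 2)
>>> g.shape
(5, 2, 2)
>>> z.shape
(5, 17)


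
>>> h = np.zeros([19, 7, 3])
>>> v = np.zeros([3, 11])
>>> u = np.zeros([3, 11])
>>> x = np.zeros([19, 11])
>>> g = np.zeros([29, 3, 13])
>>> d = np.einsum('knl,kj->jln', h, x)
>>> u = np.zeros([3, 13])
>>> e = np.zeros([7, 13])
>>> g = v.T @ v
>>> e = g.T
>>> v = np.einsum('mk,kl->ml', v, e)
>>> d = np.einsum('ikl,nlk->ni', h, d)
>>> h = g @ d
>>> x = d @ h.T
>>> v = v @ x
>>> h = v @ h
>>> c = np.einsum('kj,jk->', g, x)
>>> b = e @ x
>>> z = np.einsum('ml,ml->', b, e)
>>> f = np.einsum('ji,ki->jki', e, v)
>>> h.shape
(3, 19)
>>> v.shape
(3, 11)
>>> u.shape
(3, 13)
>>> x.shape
(11, 11)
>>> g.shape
(11, 11)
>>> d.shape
(11, 19)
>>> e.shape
(11, 11)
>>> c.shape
()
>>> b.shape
(11, 11)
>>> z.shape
()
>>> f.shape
(11, 3, 11)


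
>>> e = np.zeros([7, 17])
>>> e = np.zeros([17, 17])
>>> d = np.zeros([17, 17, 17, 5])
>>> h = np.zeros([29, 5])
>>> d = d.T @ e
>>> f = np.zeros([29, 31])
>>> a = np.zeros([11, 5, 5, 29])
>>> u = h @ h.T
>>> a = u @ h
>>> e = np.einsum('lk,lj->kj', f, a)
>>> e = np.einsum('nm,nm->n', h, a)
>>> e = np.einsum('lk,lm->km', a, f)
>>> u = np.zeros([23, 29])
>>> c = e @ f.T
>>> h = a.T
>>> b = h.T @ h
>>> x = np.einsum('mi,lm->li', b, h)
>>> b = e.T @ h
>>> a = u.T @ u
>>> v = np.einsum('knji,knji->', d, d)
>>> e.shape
(5, 31)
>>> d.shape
(5, 17, 17, 17)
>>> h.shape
(5, 29)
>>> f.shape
(29, 31)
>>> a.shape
(29, 29)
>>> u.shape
(23, 29)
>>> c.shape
(5, 29)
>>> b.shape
(31, 29)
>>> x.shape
(5, 29)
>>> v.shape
()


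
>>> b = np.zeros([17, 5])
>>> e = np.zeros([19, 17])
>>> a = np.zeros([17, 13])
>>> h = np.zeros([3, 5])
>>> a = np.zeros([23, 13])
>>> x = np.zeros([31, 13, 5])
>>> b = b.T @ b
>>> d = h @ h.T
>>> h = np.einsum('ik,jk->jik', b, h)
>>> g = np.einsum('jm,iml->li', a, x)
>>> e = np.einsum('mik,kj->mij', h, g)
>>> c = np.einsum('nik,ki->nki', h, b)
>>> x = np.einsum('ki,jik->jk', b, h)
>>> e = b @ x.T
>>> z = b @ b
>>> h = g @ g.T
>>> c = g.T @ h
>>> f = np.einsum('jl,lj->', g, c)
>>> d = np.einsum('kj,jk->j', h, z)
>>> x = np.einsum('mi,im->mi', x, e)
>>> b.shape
(5, 5)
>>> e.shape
(5, 3)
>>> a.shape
(23, 13)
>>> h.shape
(5, 5)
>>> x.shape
(3, 5)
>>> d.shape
(5,)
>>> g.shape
(5, 31)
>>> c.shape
(31, 5)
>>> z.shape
(5, 5)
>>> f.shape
()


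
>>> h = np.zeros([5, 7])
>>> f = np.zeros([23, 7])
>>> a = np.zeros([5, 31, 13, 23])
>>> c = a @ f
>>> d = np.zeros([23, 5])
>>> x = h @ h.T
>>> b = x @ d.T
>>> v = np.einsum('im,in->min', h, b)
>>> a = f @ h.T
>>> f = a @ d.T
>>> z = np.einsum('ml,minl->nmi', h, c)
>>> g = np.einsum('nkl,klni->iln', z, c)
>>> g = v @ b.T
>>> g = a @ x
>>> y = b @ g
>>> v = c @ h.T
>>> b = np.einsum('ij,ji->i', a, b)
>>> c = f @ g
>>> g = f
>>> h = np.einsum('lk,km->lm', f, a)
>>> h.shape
(23, 5)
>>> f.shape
(23, 23)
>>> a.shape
(23, 5)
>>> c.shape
(23, 5)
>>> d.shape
(23, 5)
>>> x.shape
(5, 5)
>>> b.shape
(23,)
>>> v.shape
(5, 31, 13, 5)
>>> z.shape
(13, 5, 31)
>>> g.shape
(23, 23)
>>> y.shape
(5, 5)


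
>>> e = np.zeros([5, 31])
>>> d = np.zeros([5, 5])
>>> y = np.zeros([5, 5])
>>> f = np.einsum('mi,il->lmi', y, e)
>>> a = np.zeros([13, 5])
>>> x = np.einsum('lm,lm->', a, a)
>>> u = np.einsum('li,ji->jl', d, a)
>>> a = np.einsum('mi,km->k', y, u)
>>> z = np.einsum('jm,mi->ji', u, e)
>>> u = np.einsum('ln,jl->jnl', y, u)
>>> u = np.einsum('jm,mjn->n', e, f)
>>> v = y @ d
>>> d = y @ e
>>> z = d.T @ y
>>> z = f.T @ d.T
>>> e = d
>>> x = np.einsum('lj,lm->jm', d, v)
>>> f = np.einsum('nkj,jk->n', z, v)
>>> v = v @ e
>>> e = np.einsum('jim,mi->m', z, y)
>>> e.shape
(5,)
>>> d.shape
(5, 31)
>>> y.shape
(5, 5)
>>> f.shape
(5,)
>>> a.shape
(13,)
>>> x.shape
(31, 5)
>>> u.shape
(5,)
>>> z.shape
(5, 5, 5)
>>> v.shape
(5, 31)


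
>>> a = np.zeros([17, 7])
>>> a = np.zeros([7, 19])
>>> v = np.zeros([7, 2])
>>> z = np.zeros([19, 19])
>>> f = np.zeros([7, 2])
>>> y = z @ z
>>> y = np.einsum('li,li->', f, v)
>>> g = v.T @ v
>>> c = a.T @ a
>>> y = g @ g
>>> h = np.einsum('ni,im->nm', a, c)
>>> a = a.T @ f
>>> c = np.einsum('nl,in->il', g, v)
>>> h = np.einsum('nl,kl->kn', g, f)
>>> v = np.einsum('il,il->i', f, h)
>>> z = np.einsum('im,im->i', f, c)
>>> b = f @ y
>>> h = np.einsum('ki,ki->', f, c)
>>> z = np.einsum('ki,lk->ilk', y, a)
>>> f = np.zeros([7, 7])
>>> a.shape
(19, 2)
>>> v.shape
(7,)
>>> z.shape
(2, 19, 2)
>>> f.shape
(7, 7)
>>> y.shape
(2, 2)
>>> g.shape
(2, 2)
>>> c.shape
(7, 2)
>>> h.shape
()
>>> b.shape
(7, 2)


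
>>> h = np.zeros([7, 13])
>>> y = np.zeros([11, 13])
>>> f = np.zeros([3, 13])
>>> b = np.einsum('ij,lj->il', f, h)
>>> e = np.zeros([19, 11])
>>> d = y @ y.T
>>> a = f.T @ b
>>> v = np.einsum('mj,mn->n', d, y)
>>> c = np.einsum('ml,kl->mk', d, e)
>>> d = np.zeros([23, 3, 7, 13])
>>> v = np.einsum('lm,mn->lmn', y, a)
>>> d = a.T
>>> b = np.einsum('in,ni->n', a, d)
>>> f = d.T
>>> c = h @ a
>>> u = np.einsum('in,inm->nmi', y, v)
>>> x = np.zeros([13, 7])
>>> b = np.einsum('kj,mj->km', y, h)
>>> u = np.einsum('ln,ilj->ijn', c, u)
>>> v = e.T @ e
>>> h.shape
(7, 13)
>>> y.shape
(11, 13)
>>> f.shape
(13, 7)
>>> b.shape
(11, 7)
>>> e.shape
(19, 11)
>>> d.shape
(7, 13)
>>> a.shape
(13, 7)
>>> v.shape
(11, 11)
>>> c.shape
(7, 7)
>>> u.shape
(13, 11, 7)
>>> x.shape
(13, 7)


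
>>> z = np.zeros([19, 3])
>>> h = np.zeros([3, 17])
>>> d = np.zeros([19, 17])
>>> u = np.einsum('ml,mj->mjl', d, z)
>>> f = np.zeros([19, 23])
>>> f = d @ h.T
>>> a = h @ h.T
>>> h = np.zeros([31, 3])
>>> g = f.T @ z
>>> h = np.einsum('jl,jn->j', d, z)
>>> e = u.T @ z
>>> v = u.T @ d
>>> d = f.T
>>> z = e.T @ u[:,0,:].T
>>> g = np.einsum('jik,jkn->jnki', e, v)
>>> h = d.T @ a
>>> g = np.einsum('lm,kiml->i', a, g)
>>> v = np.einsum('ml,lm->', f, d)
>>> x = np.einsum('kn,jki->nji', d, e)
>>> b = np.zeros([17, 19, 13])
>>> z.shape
(3, 3, 19)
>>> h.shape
(19, 3)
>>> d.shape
(3, 19)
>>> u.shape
(19, 3, 17)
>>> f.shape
(19, 3)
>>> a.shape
(3, 3)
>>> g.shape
(17,)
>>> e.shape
(17, 3, 3)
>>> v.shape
()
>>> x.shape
(19, 17, 3)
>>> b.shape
(17, 19, 13)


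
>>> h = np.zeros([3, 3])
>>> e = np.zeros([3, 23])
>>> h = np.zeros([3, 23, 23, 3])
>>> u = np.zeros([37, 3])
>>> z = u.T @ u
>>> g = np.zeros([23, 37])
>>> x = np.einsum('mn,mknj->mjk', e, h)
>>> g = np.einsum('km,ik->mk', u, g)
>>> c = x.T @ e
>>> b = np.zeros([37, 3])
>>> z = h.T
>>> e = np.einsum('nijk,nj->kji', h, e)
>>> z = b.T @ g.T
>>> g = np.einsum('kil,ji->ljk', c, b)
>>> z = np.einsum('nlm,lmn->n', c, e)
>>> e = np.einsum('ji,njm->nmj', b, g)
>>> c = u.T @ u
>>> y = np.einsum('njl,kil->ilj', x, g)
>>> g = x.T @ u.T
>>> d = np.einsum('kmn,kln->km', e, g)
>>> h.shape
(3, 23, 23, 3)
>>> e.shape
(23, 23, 37)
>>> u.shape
(37, 3)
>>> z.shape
(23,)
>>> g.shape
(23, 3, 37)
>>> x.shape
(3, 3, 23)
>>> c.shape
(3, 3)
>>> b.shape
(37, 3)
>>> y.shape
(37, 23, 3)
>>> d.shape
(23, 23)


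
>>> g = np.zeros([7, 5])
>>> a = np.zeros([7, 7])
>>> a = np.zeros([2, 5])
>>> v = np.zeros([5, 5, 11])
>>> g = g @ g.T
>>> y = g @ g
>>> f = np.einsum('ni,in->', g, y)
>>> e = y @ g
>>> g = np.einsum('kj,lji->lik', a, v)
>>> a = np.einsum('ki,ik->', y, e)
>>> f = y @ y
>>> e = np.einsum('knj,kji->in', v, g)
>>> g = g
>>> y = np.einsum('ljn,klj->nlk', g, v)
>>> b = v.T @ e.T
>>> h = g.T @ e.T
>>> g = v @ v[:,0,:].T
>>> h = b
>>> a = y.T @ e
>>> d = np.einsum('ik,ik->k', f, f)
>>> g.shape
(5, 5, 5)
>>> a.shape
(5, 5, 5)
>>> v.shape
(5, 5, 11)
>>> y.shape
(2, 5, 5)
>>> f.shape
(7, 7)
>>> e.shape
(2, 5)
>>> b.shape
(11, 5, 2)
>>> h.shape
(11, 5, 2)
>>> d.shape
(7,)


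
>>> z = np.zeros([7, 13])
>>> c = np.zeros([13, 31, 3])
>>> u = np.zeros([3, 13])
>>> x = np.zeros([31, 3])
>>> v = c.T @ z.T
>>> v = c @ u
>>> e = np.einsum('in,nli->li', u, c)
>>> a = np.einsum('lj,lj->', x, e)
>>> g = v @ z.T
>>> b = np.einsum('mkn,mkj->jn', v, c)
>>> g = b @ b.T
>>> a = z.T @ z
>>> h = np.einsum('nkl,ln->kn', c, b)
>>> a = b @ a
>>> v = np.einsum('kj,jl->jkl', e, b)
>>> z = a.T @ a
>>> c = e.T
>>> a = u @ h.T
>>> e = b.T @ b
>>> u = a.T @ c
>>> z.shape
(13, 13)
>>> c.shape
(3, 31)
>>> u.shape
(31, 31)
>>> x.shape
(31, 3)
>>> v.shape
(3, 31, 13)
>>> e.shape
(13, 13)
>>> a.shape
(3, 31)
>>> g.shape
(3, 3)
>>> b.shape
(3, 13)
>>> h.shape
(31, 13)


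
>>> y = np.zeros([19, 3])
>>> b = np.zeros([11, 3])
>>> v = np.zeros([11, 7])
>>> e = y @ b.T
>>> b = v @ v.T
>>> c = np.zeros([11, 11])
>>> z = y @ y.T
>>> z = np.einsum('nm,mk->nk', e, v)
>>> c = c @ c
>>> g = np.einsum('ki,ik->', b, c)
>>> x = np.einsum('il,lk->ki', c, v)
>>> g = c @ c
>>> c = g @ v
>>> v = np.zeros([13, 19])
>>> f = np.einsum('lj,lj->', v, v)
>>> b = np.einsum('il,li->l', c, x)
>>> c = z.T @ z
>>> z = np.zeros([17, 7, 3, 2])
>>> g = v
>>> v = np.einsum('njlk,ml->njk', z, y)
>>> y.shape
(19, 3)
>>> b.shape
(7,)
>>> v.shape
(17, 7, 2)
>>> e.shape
(19, 11)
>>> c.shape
(7, 7)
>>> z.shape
(17, 7, 3, 2)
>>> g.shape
(13, 19)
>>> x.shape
(7, 11)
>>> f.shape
()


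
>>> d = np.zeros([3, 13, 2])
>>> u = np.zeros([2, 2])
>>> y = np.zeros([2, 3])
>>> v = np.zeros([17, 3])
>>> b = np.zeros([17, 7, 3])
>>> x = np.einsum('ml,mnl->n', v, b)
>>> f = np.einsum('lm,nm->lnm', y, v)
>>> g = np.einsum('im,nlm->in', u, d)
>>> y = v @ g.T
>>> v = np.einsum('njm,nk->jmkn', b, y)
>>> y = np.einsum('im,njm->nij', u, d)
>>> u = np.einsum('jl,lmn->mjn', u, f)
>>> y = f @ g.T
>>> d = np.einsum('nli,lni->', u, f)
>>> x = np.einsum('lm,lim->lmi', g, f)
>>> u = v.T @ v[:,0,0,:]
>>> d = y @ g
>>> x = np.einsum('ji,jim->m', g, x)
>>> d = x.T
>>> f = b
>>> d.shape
(17,)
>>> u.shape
(17, 2, 3, 17)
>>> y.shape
(2, 17, 2)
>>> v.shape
(7, 3, 2, 17)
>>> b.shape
(17, 7, 3)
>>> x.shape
(17,)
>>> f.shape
(17, 7, 3)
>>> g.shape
(2, 3)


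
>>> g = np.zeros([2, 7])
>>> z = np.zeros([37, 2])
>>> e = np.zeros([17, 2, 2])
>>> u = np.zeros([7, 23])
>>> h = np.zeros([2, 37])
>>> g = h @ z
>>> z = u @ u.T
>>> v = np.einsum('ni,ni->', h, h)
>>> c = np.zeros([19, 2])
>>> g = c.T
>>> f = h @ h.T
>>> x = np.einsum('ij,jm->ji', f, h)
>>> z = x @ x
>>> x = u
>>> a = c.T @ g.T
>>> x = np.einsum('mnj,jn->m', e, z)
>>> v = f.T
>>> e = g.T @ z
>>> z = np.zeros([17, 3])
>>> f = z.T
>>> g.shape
(2, 19)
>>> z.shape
(17, 3)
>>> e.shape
(19, 2)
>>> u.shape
(7, 23)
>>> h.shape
(2, 37)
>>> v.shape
(2, 2)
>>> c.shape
(19, 2)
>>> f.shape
(3, 17)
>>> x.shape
(17,)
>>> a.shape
(2, 2)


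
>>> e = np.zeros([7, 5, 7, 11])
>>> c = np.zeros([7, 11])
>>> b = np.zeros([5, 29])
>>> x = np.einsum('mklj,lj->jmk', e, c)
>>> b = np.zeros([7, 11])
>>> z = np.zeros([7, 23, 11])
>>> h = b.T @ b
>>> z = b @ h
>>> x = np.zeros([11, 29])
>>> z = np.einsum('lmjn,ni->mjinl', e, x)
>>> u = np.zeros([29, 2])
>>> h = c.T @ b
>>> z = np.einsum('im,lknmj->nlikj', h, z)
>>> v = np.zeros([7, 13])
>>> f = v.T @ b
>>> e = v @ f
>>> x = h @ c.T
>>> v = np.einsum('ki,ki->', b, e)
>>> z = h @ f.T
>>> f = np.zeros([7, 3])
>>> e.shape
(7, 11)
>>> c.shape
(7, 11)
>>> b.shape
(7, 11)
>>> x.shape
(11, 7)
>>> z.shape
(11, 13)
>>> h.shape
(11, 11)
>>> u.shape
(29, 2)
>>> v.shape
()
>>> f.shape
(7, 3)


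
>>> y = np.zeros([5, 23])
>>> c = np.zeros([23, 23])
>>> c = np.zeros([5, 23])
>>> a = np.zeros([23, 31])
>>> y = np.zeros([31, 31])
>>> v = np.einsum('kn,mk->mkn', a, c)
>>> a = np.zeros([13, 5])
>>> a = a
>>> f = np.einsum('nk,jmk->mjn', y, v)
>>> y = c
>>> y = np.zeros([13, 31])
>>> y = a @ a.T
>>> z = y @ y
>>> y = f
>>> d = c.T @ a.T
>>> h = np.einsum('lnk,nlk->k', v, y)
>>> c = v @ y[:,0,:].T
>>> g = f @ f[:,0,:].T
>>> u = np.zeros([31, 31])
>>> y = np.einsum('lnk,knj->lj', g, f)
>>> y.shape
(23, 31)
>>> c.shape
(5, 23, 23)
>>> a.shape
(13, 5)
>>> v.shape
(5, 23, 31)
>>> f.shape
(23, 5, 31)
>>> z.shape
(13, 13)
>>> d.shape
(23, 13)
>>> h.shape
(31,)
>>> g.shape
(23, 5, 23)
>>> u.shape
(31, 31)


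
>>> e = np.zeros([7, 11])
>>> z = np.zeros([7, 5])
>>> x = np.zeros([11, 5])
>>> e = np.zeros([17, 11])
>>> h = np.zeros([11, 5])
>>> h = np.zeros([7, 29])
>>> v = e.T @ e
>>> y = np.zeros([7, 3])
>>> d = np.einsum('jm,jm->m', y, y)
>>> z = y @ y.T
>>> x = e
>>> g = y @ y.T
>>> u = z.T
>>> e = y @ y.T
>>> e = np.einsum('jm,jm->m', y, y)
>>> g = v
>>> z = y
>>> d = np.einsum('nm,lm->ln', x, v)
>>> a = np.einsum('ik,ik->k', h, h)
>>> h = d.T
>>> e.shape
(3,)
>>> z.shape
(7, 3)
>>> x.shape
(17, 11)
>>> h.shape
(17, 11)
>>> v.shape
(11, 11)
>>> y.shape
(7, 3)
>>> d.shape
(11, 17)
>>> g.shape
(11, 11)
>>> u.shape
(7, 7)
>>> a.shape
(29,)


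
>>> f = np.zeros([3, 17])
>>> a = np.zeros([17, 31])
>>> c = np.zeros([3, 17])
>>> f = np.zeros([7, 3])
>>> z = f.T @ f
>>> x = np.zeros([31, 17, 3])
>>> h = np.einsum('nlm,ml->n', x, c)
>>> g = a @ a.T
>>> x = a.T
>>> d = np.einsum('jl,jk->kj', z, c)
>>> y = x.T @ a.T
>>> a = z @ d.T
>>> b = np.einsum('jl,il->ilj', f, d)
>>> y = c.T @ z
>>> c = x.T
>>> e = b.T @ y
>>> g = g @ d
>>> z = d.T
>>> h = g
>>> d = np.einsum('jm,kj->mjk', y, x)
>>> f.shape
(7, 3)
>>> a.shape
(3, 17)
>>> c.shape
(17, 31)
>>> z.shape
(3, 17)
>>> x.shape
(31, 17)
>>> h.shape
(17, 3)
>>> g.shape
(17, 3)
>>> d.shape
(3, 17, 31)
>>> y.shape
(17, 3)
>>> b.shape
(17, 3, 7)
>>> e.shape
(7, 3, 3)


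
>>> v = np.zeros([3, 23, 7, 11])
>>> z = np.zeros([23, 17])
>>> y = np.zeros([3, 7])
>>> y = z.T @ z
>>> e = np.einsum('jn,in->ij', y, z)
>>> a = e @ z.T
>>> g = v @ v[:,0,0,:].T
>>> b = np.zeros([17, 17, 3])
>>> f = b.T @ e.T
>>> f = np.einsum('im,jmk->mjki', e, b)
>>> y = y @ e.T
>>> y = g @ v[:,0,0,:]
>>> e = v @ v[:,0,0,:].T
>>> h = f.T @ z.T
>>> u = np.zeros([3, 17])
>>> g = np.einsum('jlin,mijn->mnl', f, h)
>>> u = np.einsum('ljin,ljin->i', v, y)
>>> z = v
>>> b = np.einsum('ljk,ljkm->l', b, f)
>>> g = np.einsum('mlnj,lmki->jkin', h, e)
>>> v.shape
(3, 23, 7, 11)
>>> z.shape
(3, 23, 7, 11)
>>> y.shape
(3, 23, 7, 11)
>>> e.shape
(3, 23, 7, 3)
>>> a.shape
(23, 23)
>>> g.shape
(23, 7, 3, 17)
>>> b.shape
(17,)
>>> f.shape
(17, 17, 3, 23)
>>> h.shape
(23, 3, 17, 23)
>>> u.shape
(7,)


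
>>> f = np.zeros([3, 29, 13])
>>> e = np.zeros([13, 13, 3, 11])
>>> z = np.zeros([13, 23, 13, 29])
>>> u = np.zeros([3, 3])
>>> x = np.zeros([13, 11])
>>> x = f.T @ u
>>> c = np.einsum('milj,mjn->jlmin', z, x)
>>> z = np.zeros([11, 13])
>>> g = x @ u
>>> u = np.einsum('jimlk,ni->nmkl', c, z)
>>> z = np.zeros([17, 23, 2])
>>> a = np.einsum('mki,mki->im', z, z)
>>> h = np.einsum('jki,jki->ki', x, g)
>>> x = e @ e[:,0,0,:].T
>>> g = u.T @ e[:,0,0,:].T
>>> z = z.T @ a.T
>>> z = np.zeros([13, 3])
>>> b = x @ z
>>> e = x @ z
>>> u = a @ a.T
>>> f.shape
(3, 29, 13)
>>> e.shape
(13, 13, 3, 3)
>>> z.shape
(13, 3)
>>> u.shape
(2, 2)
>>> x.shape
(13, 13, 3, 13)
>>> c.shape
(29, 13, 13, 23, 3)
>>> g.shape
(23, 3, 13, 13)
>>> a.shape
(2, 17)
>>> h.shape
(29, 3)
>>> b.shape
(13, 13, 3, 3)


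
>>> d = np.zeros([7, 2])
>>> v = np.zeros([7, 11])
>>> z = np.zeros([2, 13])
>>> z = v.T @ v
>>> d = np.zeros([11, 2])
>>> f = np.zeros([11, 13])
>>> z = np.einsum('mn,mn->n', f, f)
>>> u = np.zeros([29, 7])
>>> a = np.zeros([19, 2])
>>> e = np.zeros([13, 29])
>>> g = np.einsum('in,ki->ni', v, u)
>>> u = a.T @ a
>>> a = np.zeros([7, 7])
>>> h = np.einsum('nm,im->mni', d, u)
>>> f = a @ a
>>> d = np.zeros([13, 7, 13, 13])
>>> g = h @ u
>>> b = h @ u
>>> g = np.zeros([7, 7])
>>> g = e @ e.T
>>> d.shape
(13, 7, 13, 13)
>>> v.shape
(7, 11)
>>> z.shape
(13,)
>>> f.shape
(7, 7)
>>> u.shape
(2, 2)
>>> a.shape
(7, 7)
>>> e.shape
(13, 29)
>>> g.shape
(13, 13)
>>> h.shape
(2, 11, 2)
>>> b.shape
(2, 11, 2)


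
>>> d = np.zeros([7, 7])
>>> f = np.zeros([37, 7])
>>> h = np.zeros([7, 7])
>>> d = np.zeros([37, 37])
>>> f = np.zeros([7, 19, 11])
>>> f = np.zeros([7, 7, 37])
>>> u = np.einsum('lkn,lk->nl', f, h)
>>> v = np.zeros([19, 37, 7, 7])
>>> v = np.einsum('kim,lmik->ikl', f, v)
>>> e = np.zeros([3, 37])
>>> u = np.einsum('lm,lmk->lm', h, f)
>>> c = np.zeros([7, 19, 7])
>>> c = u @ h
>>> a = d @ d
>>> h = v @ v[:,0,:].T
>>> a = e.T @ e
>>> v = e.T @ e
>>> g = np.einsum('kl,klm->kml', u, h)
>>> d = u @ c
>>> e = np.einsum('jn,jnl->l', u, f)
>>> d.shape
(7, 7)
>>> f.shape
(7, 7, 37)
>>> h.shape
(7, 7, 7)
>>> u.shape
(7, 7)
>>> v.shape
(37, 37)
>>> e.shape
(37,)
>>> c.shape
(7, 7)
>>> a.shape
(37, 37)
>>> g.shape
(7, 7, 7)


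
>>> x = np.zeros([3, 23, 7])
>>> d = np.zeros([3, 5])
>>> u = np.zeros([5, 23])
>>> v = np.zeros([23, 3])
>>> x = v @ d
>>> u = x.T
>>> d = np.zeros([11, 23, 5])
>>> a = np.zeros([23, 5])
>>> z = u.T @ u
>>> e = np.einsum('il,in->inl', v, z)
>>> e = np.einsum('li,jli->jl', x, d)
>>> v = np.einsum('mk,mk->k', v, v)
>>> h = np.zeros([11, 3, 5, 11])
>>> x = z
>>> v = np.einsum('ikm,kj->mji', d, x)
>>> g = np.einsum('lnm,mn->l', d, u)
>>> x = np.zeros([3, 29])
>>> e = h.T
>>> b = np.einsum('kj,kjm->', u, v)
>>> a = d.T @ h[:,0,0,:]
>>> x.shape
(3, 29)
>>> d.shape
(11, 23, 5)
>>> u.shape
(5, 23)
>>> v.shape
(5, 23, 11)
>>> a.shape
(5, 23, 11)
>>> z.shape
(23, 23)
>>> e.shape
(11, 5, 3, 11)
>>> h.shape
(11, 3, 5, 11)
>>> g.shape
(11,)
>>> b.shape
()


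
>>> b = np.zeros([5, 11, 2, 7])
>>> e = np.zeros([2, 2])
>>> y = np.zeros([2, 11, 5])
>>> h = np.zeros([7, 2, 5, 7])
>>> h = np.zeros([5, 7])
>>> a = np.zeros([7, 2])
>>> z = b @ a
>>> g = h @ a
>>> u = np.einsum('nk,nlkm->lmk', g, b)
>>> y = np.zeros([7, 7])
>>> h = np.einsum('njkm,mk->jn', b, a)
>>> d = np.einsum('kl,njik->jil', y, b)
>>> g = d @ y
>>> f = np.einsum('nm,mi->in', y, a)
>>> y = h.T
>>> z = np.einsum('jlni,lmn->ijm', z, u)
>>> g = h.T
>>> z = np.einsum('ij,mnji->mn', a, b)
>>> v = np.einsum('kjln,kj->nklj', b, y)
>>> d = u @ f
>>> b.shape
(5, 11, 2, 7)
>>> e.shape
(2, 2)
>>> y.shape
(5, 11)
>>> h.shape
(11, 5)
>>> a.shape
(7, 2)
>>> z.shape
(5, 11)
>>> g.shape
(5, 11)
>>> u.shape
(11, 7, 2)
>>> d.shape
(11, 7, 7)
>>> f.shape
(2, 7)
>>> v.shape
(7, 5, 2, 11)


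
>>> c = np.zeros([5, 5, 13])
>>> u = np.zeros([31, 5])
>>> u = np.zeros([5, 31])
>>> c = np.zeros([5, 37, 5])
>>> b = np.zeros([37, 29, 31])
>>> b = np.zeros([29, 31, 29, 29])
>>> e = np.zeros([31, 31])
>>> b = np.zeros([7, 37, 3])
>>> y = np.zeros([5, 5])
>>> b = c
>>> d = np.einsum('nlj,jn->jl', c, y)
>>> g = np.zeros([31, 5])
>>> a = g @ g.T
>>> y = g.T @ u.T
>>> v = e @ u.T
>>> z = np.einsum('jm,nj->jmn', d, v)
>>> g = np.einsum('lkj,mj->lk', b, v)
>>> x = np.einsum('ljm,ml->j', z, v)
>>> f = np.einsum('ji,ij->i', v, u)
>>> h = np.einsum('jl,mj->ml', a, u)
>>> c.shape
(5, 37, 5)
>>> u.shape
(5, 31)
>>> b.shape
(5, 37, 5)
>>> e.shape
(31, 31)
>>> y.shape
(5, 5)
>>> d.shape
(5, 37)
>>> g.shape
(5, 37)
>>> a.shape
(31, 31)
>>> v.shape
(31, 5)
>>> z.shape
(5, 37, 31)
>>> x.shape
(37,)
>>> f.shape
(5,)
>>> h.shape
(5, 31)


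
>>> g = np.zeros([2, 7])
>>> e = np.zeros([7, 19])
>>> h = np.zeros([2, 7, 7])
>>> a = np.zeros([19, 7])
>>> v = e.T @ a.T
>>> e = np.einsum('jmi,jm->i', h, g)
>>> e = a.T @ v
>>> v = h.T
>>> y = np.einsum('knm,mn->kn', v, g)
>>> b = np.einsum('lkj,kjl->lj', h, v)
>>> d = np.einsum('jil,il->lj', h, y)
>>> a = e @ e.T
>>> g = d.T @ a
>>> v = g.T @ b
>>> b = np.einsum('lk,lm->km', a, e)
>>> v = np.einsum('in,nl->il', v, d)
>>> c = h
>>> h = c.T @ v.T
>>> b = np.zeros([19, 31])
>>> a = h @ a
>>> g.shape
(2, 7)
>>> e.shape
(7, 19)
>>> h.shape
(7, 7, 7)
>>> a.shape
(7, 7, 7)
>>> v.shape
(7, 2)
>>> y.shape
(7, 7)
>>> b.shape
(19, 31)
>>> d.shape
(7, 2)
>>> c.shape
(2, 7, 7)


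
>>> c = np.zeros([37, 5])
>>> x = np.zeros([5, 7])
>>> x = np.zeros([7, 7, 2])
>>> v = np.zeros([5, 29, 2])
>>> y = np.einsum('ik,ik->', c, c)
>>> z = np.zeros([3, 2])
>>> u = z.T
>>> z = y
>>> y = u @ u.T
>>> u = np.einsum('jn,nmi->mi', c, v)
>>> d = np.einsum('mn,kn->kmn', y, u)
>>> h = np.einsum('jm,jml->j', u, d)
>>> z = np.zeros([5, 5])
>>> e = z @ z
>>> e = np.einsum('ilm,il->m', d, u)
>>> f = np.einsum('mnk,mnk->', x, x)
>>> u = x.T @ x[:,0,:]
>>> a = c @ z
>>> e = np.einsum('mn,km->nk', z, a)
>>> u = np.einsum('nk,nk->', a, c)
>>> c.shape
(37, 5)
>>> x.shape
(7, 7, 2)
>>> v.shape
(5, 29, 2)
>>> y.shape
(2, 2)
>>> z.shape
(5, 5)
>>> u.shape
()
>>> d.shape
(29, 2, 2)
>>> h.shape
(29,)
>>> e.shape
(5, 37)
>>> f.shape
()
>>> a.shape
(37, 5)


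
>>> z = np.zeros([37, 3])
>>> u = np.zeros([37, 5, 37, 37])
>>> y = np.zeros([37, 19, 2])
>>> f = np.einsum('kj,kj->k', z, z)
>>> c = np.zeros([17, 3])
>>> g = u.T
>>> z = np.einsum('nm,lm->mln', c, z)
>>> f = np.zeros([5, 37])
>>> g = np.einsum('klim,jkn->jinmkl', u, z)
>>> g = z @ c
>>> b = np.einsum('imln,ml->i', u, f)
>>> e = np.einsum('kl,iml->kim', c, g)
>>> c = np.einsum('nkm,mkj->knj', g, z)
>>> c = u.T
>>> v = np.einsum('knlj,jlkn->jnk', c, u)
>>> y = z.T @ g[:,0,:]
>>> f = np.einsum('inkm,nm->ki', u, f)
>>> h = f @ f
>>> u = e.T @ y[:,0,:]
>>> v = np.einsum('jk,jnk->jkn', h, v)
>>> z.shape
(3, 37, 17)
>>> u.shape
(37, 3, 3)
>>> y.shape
(17, 37, 3)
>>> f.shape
(37, 37)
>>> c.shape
(37, 37, 5, 37)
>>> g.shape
(3, 37, 3)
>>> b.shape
(37,)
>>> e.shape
(17, 3, 37)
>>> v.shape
(37, 37, 37)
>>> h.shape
(37, 37)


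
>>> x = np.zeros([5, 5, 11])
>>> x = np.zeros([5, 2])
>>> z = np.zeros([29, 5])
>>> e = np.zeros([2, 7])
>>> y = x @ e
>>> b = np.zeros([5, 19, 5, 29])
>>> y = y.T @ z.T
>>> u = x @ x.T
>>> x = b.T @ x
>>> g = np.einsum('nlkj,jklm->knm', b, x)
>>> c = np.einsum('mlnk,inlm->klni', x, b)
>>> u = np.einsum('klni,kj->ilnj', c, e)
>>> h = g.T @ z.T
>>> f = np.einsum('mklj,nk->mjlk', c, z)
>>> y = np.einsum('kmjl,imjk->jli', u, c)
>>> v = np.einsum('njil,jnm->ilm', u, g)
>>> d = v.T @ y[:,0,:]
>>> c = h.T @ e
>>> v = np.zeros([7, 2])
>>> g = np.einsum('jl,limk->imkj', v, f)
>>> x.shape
(29, 5, 19, 2)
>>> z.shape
(29, 5)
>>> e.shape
(2, 7)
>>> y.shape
(19, 7, 2)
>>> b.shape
(5, 19, 5, 29)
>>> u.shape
(5, 5, 19, 7)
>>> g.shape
(5, 19, 5, 7)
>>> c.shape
(29, 5, 7)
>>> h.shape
(2, 5, 29)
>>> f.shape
(2, 5, 19, 5)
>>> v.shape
(7, 2)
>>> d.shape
(2, 7, 2)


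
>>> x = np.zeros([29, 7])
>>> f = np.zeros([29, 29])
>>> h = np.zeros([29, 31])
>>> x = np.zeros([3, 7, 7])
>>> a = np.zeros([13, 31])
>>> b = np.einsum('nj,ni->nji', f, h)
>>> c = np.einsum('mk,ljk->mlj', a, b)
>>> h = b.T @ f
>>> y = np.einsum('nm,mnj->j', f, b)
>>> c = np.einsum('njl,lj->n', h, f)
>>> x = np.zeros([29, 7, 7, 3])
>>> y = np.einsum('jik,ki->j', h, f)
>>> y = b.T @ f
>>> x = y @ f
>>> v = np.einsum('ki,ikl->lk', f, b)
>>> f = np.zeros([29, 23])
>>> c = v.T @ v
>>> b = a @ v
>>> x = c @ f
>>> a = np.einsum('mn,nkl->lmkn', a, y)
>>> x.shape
(29, 23)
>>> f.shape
(29, 23)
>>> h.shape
(31, 29, 29)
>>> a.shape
(29, 13, 29, 31)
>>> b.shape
(13, 29)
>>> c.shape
(29, 29)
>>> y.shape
(31, 29, 29)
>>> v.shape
(31, 29)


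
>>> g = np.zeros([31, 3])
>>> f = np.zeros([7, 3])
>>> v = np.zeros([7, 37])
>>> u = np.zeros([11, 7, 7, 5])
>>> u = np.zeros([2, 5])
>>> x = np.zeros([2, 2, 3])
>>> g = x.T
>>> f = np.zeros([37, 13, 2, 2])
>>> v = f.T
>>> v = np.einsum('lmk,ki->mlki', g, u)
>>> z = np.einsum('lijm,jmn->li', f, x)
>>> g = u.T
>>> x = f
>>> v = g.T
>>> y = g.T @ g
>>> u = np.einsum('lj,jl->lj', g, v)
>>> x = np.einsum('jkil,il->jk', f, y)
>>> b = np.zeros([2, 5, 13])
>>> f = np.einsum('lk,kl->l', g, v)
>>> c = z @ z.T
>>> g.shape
(5, 2)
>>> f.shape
(5,)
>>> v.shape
(2, 5)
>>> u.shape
(5, 2)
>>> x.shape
(37, 13)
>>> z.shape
(37, 13)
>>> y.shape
(2, 2)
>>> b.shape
(2, 5, 13)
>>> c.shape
(37, 37)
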